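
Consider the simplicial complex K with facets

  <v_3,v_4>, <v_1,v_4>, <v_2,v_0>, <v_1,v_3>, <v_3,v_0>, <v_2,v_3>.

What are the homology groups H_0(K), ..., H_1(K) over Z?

Order the vertices as v_0 < v_1 < v_2 < v_3 < v_4. Listing each simplex with vertices in this order, K has dimension 1 with simplices:

  0-simplices (5): [v_0], [v_1], [v_2], [v_3], [v_4]
  1-simplices (6): [v_0,v_2], [v_0,v_3], [v_1,v_3], [v_1,v_4], [v_2,v_3], [v_3,v_4]

giving chain groups C_0 ≅ Z^5, C_1 ≅ Z^6.

∂_1: C_1 → C_0 is given by ∂[p,q] = [q] − [p]. For instance
  ∂[v_1,v_4] = [v_4] − [v_1].
The 5×6 boundary matrix has rank 4 and Smith normal form diag(1,1,1,1).

Computing H_k = (kernel of ∂_k) / (image of ∂_{k+1}):

  H_0: rank C_0 − rank ∂_1 = 5 − 4 = 1, and the invariant factors of ∂_1 are all 1, so H_0 ≅ Z.
  H_1: rank ker ∂_1 − rank ∂_2 = (6 − 4) − 0 = 2, and there is no ∂_2, so H_1 ≅ Z^2.

H_0 = Z,  H_1 = Z^2.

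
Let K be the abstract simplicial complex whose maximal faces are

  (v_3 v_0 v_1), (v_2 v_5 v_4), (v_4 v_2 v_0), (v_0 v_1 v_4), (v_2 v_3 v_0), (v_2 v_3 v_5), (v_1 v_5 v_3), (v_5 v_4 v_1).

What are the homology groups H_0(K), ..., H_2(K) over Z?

H_0 = Z,  H_1 = 0,  H_2 = Z.

We work with the vertex ordering v_0 < v_1 < v_2 < v_3 < v_4 < v_5. The simplices of K, each written with vertices in increasing order, are:

  0-simplices (6): [v_0], [v_1], [v_2], [v_3], [v_4], [v_5]
  1-simplices (12): [v_0,v_1], [v_0,v_2], [v_0,v_3], [v_0,v_4], [v_1,v_3], [v_1,v_4], [v_1,v_5], [v_2,v_3], [v_2,v_4], [v_2,v_5], [v_3,v_5], [v_4,v_5]
  2-simplices (8): [v_0,v_1,v_3], [v_0,v_1,v_4], [v_0,v_2,v_3], [v_0,v_2,v_4], [v_1,v_3,v_5], [v_1,v_4,v_5], [v_2,v_3,v_5], [v_2,v_4,v_5]

Hence C_0 ≅ Z^6, C_1 ≅ Z^12, C_2 ≅ Z^8.

∂_1: C_1 → C_0 sends each edge [p,q] (with p < q) to q − p. For instance
  ∂[v_0,v_4] = [v_4] − [v_0].
The resulting 6×12 matrix has rank 5, and its Smith normal form has invariant factors (1,1,1,1,1).

The boundary map ∂_2: C_2 → C_1 maps a triangle to the signed sum of its edges. For instance
  ∂[v_1,v_3,v_5] = [v_3,v_5] − [v_1,v_5] + [v_1,v_3],
  ∂[v_0,v_1,v_3] = [v_1,v_3] − [v_0,v_3] + [v_0,v_1].
This gives a 12×8 integer matrix of rank 7; reducing to Smith normal form yields diagonal entries (1,1,1,1,1,1,1).

From H_k ≅ ker(∂_k) / im(∂_{k+1}) we obtain:

  H_0: rank C_0 − rank ∂_1 = 6 − 5 = 1, and the invariant factors of ∂_1 are all 1, so H_0 ≅ Z.
  H_1: rank ker ∂_1 − rank ∂_2 = (12 − 5) − 7 = 0, and the invariant factors of ∂_2 are all 1, so H_1 ≅ 0.
  H_2: rank ker ∂_2 − rank ∂_3 = (8 − 7) − 0 = 1, and there is no ∂_3, so H_2 ≅ Z.

As a check, the Euler characteristic is 6 − 12 + 8 = 2, which agrees with 1 − 0 + 1 = 2.
(K is a triangulation of the 2-sphere S^2.)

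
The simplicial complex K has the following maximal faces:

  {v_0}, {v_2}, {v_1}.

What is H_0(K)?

Take the total order v_0 < v_1 < v_2 on the vertex set. Then K (dimension 0) consists of the simplices:

  0-simplices (3): [v_0], [v_1], [v_2]

giving chain groups C_0 ≅ Z^3.

From H_k ≅ ker(∂_k) / im(∂_{k+1}) we obtain:

  H_0: rank C_0 − rank ∂_1 = 3 − 0 = 3, and there is no ∂_1, so H_0 = Z^3.

H_0 ≅ Z^3.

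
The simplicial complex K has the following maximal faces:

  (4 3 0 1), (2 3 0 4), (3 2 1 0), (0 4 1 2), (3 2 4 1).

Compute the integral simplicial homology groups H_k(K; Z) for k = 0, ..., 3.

H_0 = Z,  H_1 = 0,  H_2 = 0,  H_3 = Z.

Take the total order 0 < 1 < 2 < 3 < 4 on the vertex set. Then K (dimension 3) consists of the simplices:

  0-simplices (5): [0], [1], [2], [3], [4]
  1-simplices (10): [0,1], [0,2], [0,3], [0,4], [1,2], [1,3], [1,4], [2,3], [2,4], [3,4]
  2-simplices (10): [0,1,2], [0,1,3], [0,1,4], [0,2,3], [0,2,4], [0,3,4], [1,2,3], [1,2,4], [1,3,4], [2,3,4]
  3-simplices (5): [0,1,2,3], [0,1,2,4], [0,1,3,4], [0,2,3,4], [1,2,3,4]

so the chain groups are C_0 ≅ Z^5, C_1 ≅ Z^10, C_2 ≅ Z^10, C_3 ≅ Z^5.

∂_1: C_1 → C_0 sends each edge [p,q] (with p < q) to q − p. For instance
  ∂[0,4] = [4] − [0].
The 5×10 boundary matrix has rank 4 and Smith normal form diag(1,1,1,1).

The boundary map ∂_2: C_2 → C_1 maps a triangle to the signed sum of its edges. For instance
  ∂[1,2,3] = [2,3] − [1,3] + [1,2],
  ∂[0,1,4] = [1,4] − [0,4] + [0,1].
The 10×10 boundary matrix has rank 6 and Smith normal form diag(1,1,1,1,1,1).

∂_3: C_3 → C_2 sends each 3-simplex σ to the alternating sum Σ_i (−1)^i (σ with its i-th vertex removed). For instance
  ∂[0,1,3,4] = [1,3,4] − [0,3,4] + [0,1,4] − [0,1,3],
  ∂[1,2,3,4] = [2,3,4] − [1,3,4] + [1,2,4] − [1,2,3].
The 10×5 boundary matrix has rank 4 and Smith normal form diag(1,1,1,1).

From H_k ≅ ker(∂_k) / im(∂_{k+1}) we obtain:

  H_0: rank C_0 − rank ∂_1 = 5 − 4 = 1, and the invariant factors of ∂_1 are all 1, so H_0 = Z.
  H_1: rank ker ∂_1 − rank ∂_2 = (10 − 4) − 6 = 0, and the invariant factors of ∂_2 are all 1, so H_1 = 0.
  H_2: rank ker ∂_2 − rank ∂_3 = (10 − 6) − 4 = 0, and the invariant factors of ∂_3 are all 1, so H_2 = 0.
  H_3: rank ker ∂_3 − rank ∂_4 = (5 − 4) − 0 = 1, and there is no ∂_4, so H_3 = Z.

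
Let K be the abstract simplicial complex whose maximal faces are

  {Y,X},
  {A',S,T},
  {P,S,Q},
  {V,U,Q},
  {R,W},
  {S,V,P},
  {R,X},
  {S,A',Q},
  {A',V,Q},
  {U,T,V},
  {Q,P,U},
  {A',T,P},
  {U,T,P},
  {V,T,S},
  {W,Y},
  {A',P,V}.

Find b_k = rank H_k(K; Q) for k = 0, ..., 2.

We work with the vertex ordering P < Q < R < S < T < U < V < W < X < Y < A'. The simplices of K, each written with vertices in increasing order, are:

  0-simplices (11): [P], [Q], [R], [S], [T], [U], [V], [W], [X], [Y], [A']
  1-simplices (22): [P,Q], [P,S], [P,T], [P,U], [P,V], [P,A'], [Q,S], [Q,U], [Q,V], [Q,A'], [R,W], [R,X], [S,T], [S,V], [S,A'], [T,U], [T,V], [T,A'], [U,V], [V,A'], [W,Y], [X,Y]
  2-simplices (12): [P,Q,S], [P,Q,U], [P,S,V], [P,T,U], [P,T,A'], [P,V,A'], [Q,S,A'], [Q,U,V], [Q,V,A'], [S,T,V], [S,T,A'], [T,U,V]

so the chain groups are C_0 ≅ Z^11, C_1 ≅ Z^22, C_2 ≅ Z^12.

The boundary map ∂_1: C_1 → C_0 is given by ∂[p,q] = [q] − [p]. For instance
  ∂[P,V] = [V] − [P].
The resulting 11×22 matrix has rank 9, and its Smith normal form has invariant factors (1,1,1,1,1,1,1,1,1).

∂_2: C_2 → C_1 maps a triangle to the signed sum of its edges. For instance
  ∂[Q,S,A'] = [S,A'] − [Q,A'] + [Q,S],
  ∂[Q,V,A'] = [V,A'] − [Q,A'] + [Q,V].
As a 22×12 matrix over Z this has rank 12, with invariant factors (1,1,1,1,1,1,1,1,1,1,1,2).

Now H_k = ker ∂_k / im ∂_{k+1}, so:

  H_0: rank C_0 − rank ∂_1 = 11 − 9 = 2, and the invariant factors of ∂_1 are all 1, so H_0 = Z^2.
  H_1: rank ker ∂_1 − rank ∂_2 = (22 − 9) − 12 = 1, and ∂_2 has invariant factor 2 > 1, so H_1 = Z ⊕ Z/2.
  H_2: rank ker ∂_2 − rank ∂_3 = (12 − 12) − 0 = 0, and there is no ∂_3, so H_2 = 0.

As a check, the Euler characteristic is 11 − 22 + 12 = 1, which agrees with 2 − 1 + 0 = 1.
(K is a triangulation of the disjoint union of the circle S^1 and the real projective plane RP^2.)

Hence the Betti numbers are b_0 = 2, b_1 = 1, b_2 = 0.

b_0 = 2, b_1 = 1, b_2 = 0.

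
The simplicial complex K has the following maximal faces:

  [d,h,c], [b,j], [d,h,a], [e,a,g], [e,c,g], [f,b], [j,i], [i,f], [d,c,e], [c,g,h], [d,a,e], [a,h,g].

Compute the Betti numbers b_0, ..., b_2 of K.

b_0 = 2, b_1 = 1, b_2 = 1.

K has 10 vertices, 16 edges, 8 triangles.
rank ∂_0 = 0, rank ∂_1 = 8 ⇒ b_0 = 10 − 0 − 8 = 2; all invariant factors of ∂_1 are 1 so no torsion. So H_0 ≅ Z^2.
rank ∂_1 = 8, rank ∂_2 = 7 ⇒ b_1 = 16 − 8 − 7 = 1; all invariant factors of ∂_2 are 1 so no torsion. So H_1 ≅ Z.
rank ∂_2 = 7, rank ∂_3 = 0 ⇒ b_2 = 8 − 7 − 0 = 1. So H_2 ≅ Z.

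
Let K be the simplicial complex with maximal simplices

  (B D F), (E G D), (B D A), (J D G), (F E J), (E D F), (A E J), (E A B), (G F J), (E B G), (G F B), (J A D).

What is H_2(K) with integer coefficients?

H_2 ≅ 0.

Fix the vertex order A < B < D < E < F < G < J and write every simplex with vertices in increasing order. Then dim K = 2 and the simplices of K are:

  0-simplices (7): A, B, D, E, F, G, J
  1-simplices (18): AB, AD, AE, AJ, BD, BE, BF, BG, DE, DF, DG, DJ, EF, EG, EJ, FG, FJ, GJ
  2-simplices (12): ABD, ABE, ADJ, AEJ, BDF, BEG, BFG, DEF, DEG, DGJ, EFJ, FGJ

giving chain groups C_0 ≅ Z^7, C_1 ≅ Z^18, C_2 ≅ Z^12.

Boundary ∂_1: C_1 → C_0 is given by ∂[p,q] = [q] − [p]. For instance
  ∂DF = F − D.
As a 7×18 matrix over Z this has rank 6, with invariant factors (1,1,1,1,1,1).

Boundary ∂_2: C_2 → C_1 acts by ∂[p,q,r] = [q,r] − [p,r] + [p,q]. For instance
  ∂ABE = BE − AE + AB,
  ∂DGJ = GJ − DJ + DG.
The 18×12 boundary matrix has rank 12 and Smith normal form diag(1,1,1,1,1,1,1,1,1,1,1,2).

Computing H_k = (kernel of ∂_k) / (image of ∂_{k+1}):

  H_2: rank ker ∂_2 − rank ∂_3 = (12 − 12) − 0 = 0, and there is no ∂_3, so H_2 ≅ 0.

(K is a triangulation of the real projective plane RP^2.)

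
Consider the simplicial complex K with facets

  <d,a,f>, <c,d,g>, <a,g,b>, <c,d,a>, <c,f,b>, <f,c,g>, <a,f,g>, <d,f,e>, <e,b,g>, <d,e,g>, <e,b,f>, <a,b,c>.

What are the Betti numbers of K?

b_0 = 1, b_1 = 0, b_2 = 0.

Fix the vertex order a < b < c < d < e < f < g and write every simplex with vertices in increasing order. Then dim K = 2 and the simplices of K are:

  0-simplices (7): a, b, c, d, e, f, g
  1-simplices (18): ab, ac, ad, af, ag, bc, be, bf, bg, cd, cf, cg, de, df, dg, ef, eg, fg
  2-simplices (12): abc, abg, acd, adf, afg, bcf, bef, beg, cdg, cfg, def, deg

giving chain groups C_0 ≅ Z^7, C_1 ≅ Z^18, C_2 ≅ Z^12.

Boundary ∂_1: C_1 → C_0 sends each edge [p,q] (with p < q) to q − p.
The 7×18 boundary matrix has rank 6 and Smith normal form diag(1,1,1,1,1,1).

Boundary ∂_2: C_2 → C_1 sends each 2-simplex [p,q,r] to [q,r] − [p,r] + [p,q]. For instance
  ∂deg = eg − dg + de,
  ∂def = ef − df + de.
The 18×12 boundary matrix has rank 12 and Smith normal form diag(1,1,1,1,1,1,1,1,1,1,1,2).

Now H_k = ker ∂_k / im ∂_{k+1}, so:

  H_0: rank C_0 − rank ∂_1 = 7 − 6 = 1, and the invariant factors of ∂_1 are all 1, so H_0 ≅ Z.
  H_1: rank ker ∂_1 − rank ∂_2 = (18 − 6) − 12 = 0, and ∂_2 has invariant factor 2 > 1, so H_1 ≅ Z/2Z.
  H_2: rank ker ∂_2 − rank ∂_3 = (12 − 12) − 0 = 0, and there is no ∂_3, so H_2 ≅ 0.

As a check, the Euler characteristic is 7 − 18 + 12 = 1, which agrees with 1 − 0 + 0 = 1.

Hence the Betti numbers are b_0 = 1, b_1 = 0, b_2 = 0.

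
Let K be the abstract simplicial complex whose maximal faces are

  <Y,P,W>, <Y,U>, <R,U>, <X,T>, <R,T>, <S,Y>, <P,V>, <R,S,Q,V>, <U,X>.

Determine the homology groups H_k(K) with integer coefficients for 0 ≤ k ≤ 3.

H_0 ≅ Z,  H_1 ≅ Z^3,  H_2 = 0,  H_3 = 0.

K has 10 vertices, 16 edges, 5 triangles, 1 3-simplex.
rank ∂_0 = 0, rank ∂_1 = 9 ⇒ b_0 = 10 − 0 − 9 = 1; all invariant factors of ∂_1 are 1 so no torsion. So H_0 = Z.
rank ∂_1 = 9, rank ∂_2 = 4 ⇒ b_1 = 16 − 9 − 4 = 3; all invariant factors of ∂_2 are 1 so no torsion. So H_1 = Z^3.
rank ∂_2 = 4, rank ∂_3 = 1 ⇒ b_2 = 5 − 4 − 1 = 0; all invariant factors of ∂_3 are 1 so no torsion. So H_2 = 0.
rank ∂_3 = 1, rank ∂_4 = 0 ⇒ b_3 = 1 − 1 − 0 = 0. So H_3 = 0.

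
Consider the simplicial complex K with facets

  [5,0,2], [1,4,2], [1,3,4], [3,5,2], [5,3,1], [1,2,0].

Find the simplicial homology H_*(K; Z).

H_0 ≅ Z,  H_1 ≅ Z,  H_2 = 0.

Order the vertices as 0 < 1 < 2 < 3 < 4 < 5. Listing each simplex with vertices in this order, K has dimension 2 with simplices:

  0-simplices (6): [0], [1], [2], [3], [4], [5]
  1-simplices (12): [0,1], [0,2], [0,5], [1,2], [1,3], [1,4], [1,5], [2,3], [2,4], [2,5], [3,4], [3,5]
  2-simplices (6): [0,1,2], [0,2,5], [1,2,4], [1,3,4], [1,3,5], [2,3,5]

Hence C_0 ≅ Z^6, C_1 ≅ Z^12, C_2 ≅ Z^6.

∂_1: C_1 → C_0 is given by ∂[p,q] = [q] − [p].
This gives a 6×12 integer matrix of rank 5; reducing to Smith normal form yields diagonal entries (1,1,1,1,1).

Boundary ∂_2: C_2 → C_1 maps a triangle to the signed sum of its edges. For instance
  ∂[2,3,5] = [3,5] − [2,5] + [2,3],
  ∂[0,1,2] = [1,2] − [0,2] + [0,1].
This gives a 12×6 integer matrix of rank 6; reducing to Smith normal form yields diagonal entries (1,1,1,1,1,1).

Now H_k = ker ∂_k / im ∂_{k+1}, so:

  H_0: rank C_0 − rank ∂_1 = 6 − 5 = 1, and the invariant factors of ∂_1 are all 1, so H_0 = Z.
  H_1: rank ker ∂_1 − rank ∂_2 = (12 − 5) − 6 = 1, and the invariant factors of ∂_2 are all 1, so H_1 = Z.
  H_2: rank ker ∂_2 − rank ∂_3 = (6 − 6) − 0 = 0, and there is no ∂_3, so H_2 = 0.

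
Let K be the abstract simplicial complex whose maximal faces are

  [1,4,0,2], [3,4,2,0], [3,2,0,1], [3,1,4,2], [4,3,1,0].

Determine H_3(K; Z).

H_3 = Z.

Fix the vertex order 0 < 1 < 2 < 3 < 4 and write every simplex with vertices in increasing order. Then dim K = 3 and the simplices of K are:

  0-simplices (5): [0], [1], [2], [3], [4]
  1-simplices (10): [0,1], [0,2], [0,3], [0,4], [1,2], [1,3], [1,4], [2,3], [2,4], [3,4]
  2-simplices (10): [0,1,2], [0,1,3], [0,1,4], [0,2,3], [0,2,4], [0,3,4], [1,2,3], [1,2,4], [1,3,4], [2,3,4]
  3-simplices (5): [0,1,2,3], [0,1,2,4], [0,1,3,4], [0,2,3,4], [1,2,3,4]

Hence C_0 ≅ Z^5, C_1 ≅ Z^10, C_2 ≅ Z^10, C_3 ≅ Z^5.

Boundary ∂_1: C_1 → C_0 sends each edge [p,q] (with p < q) to q − p. For instance
  ∂[3,4] = [4] − [3].
The 5×10 boundary matrix has rank 4 and Smith normal form diag(1,1,1,1).

The boundary map ∂_2: C_2 → C_1 sends each 2-simplex [p,q,r] to [q,r] − [p,r] + [p,q]. For instance
  ∂[1,2,3] = [2,3] − [1,3] + [1,2],
  ∂[0,2,4] = [2,4] − [0,4] + [0,2].
The resulting 10×10 matrix has rank 6, and its Smith normal form has invariant factors (1,1,1,1,1,1).

Boundary ∂_3: C_3 → C_2 sends each 3-simplex σ to the alternating sum Σ_i (−1)^i (σ with its i-th vertex removed). For instance
  ∂[0,1,2,3] = [1,2,3] − [0,2,3] + [0,1,3] − [0,1,2],
  ∂[0,1,2,4] = [1,2,4] − [0,2,4] + [0,1,4] − [0,1,2].
The 10×5 boundary matrix has rank 4 and Smith normal form diag(1,1,1,1).

From H_k ≅ ker(∂_k) / im(∂_{k+1}) we obtain:

  H_3: rank ker ∂_3 − rank ∂_4 = (5 − 4) − 0 = 1, and there is no ∂_4, so H_3 = Z.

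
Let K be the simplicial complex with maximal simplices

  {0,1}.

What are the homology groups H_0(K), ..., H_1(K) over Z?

Order the vertices as 0 < 1. Listing each simplex with vertices in this order, K has dimension 1 with simplices:

  0-simplices (2): [0], [1]
  1-simplices (1): [0,1]

giving chain groups C_0 ≅ Z^2, C_1 ≅ Z^1.

The boundary map ∂_1: C_1 → C_0 sends each edge [p,q] (with p < q) to q − p.
The 2×1 boundary matrix has rank 1 and Smith normal form diag(1).

From H_k ≅ ker(∂_k) / im(∂_{k+1}) we obtain:

  H_0: rank C_0 − rank ∂_1 = 2 − 1 = 1, and the invariant factors of ∂_1 are all 1, so H_0 = Z.
  H_1: rank ker ∂_1 − rank ∂_2 = (1 − 1) − 0 = 0, and there is no ∂_2, so H_1 = 0.

As a check, the Euler characteristic is 2 − 1 = 1, which agrees with 1 − 0 = 1.

H_0 = Z,  H_1 = 0.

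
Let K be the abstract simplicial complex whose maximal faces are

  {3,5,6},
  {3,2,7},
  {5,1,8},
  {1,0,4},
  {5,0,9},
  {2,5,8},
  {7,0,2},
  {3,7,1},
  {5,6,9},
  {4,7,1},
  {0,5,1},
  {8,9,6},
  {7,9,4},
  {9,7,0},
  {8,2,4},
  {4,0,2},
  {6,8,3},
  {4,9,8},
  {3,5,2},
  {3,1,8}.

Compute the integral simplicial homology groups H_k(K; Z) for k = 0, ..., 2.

H_0 = Z,  H_1 = Z ⊕ Z/2Z,  H_2 = 0.

We work with the vertex ordering 0 < 1 < 2 < 3 < 4 < 5 < 6 < 7 < 8 < 9. The simplices of K, each written with vertices in increasing order, are:

  0-simplices (10): [0], [1], [2], [3], [4], [5], [6], [7], [8], [9]
  1-simplices (30): (30 of them)
  2-simplices (20): (20 of them)

so the chain groups are C_0 ≅ Z^10, C_1 ≅ Z^30, C_2 ≅ Z^20.

The boundary map ∂_1: C_1 → C_0 is given by ∂[p,q] = [q] − [p]. For instance
  ∂[1,4] = [4] − [1].
The resulting 10×30 matrix has rank 9, and its Smith normal form has invariant factors (1,1,1,1,1,1,1,1,1).

The boundary map ∂_2: C_2 → C_1 sends each 2-simplex [p,q,r] to [q,r] − [p,r] + [p,q]. For instance
  ∂[2,4,8] = [4,8] − [2,8] + [2,4],
  ∂[3,6,8] = [6,8] − [3,8] + [3,6].
The resulting 30×20 matrix has rank 20, and its Smith normal form has invariant factors (1,1,1,1,1,1,1,1,1,1,1,1,1,1,1,1,1,1,1,2).

From H_k ≅ ker(∂_k) / im(∂_{k+1}) we obtain:

  H_0: rank C_0 − rank ∂_1 = 10 − 9 = 1, and the invariant factors of ∂_1 are all 1, so H_0 ≅ Z.
  H_1: rank ker ∂_1 − rank ∂_2 = (30 − 9) − 20 = 1, and ∂_2 has invariant factor 2 > 1, so H_1 ≅ Z ⊕ Z/2Z.
  H_2: rank ker ∂_2 − rank ∂_3 = (20 − 20) − 0 = 0, and there is no ∂_3, so H_2 ≅ 0.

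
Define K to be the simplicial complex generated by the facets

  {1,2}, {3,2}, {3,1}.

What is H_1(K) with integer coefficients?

H_1 ≅ Z.

Order the vertices as 1 < 2 < 3. Listing each simplex with vertices in this order, K has dimension 1 with simplices:

  0-simplices (3): [1], [2], [3]
  1-simplices (3): [1,2], [1,3], [2,3]

so the chain groups are C_0 ≅ Z^3, C_1 ≅ Z^3.

The boundary map ∂_1: C_1 → C_0 sends each edge [p,q] (with p < q) to q − p. For instance
  ∂[1,3] = [3] − [1].
The 3×3 boundary matrix has rank 2 and Smith normal form diag(1,1).

Reading off H_k = ker ∂_k / im ∂_{k+1}:

  H_1: rank ker ∂_1 − rank ∂_2 = (3 − 2) − 0 = 1, and there is no ∂_2, so H_1 ≅ Z.

(K is a triangulation of the circle S^1.)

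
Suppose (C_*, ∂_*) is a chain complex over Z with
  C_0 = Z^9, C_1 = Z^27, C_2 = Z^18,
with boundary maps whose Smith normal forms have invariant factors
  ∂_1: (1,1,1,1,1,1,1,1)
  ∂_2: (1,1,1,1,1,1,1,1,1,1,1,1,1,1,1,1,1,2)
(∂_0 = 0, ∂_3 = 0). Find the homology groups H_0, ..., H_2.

H_0: b_0 = 9 − 0 − 8 = 1; torsion from ∂_1 factors > 1: none. So H_0 ≅ Z.
H_1: b_1 = 27 − 8 − 18 = 1; torsion from ∂_2 factors > 1: [2]. So H_1 ≅ Z ⊕ Z_2.
H_2: b_2 = 18 − 18 − 0 = 0; torsion from ∂_3 factors > 1: none. So H_2 ≅ 0.

H_0 ≅ Z,  H_1 ≅ Z ⊕ Z_2,  H_2 = 0.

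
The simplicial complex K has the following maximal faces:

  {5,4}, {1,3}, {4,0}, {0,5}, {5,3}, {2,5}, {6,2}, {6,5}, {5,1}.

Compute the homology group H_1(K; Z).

H_1 = Z^3.

Order the vertices as 0 < 1 < 2 < 3 < 4 < 5 < 6. Listing each simplex with vertices in this order, K has dimension 1 with simplices:

  0-simplices (7): [0], [1], [2], [3], [4], [5], [6]
  1-simplices (9): [0,4], [0,5], [1,3], [1,5], [2,5], [2,6], [3,5], [4,5], [5,6]

Hence C_0 ≅ Z^7, C_1 ≅ Z^9.

∂_1: C_1 → C_0 is given by ∂[p,q] = [q] − [p].
This gives a 7×9 integer matrix of rank 6; reducing to Smith normal form yields diagonal entries (1,1,1,1,1,1).

From H_k ≅ ker(∂_k) / im(∂_{k+1}) we obtain:

  H_1: rank ker ∂_1 − rank ∂_2 = (9 − 6) − 0 = 3, and there is no ∂_2, so H_1 ≅ Z^3.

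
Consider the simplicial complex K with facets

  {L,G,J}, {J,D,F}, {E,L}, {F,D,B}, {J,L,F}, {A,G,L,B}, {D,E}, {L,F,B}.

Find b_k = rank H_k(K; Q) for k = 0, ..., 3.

b_0 = 1, b_1 = 1, b_2 = 0, b_3 = 0.

We work with the vertex ordering A < B < D < E < F < G < J < L. The simplices of K, each written with vertices in increasing order, are:

  0-simplices (8): A, B, D, E, F, G, J, L
  1-simplices (16): AB, AG, AL, BD, BF, BG, BL, DE, DF, DJ, EL, FJ, FL, GJ, GL, JL
  2-simplices (9): ABG, ABL, AGL, BDF, BFL, BGL, DFJ, FJL, GJL
  3-simplices (1): ABGL

Hence C_0 ≅ Z^8, C_1 ≅ Z^16, C_2 ≅ Z^9, C_3 ≅ Z^1.

Boundary ∂_1: C_1 → C_0 maps an edge to its endpoints' difference, ∂[p,q] = q − p. For instance
  ∂JL = L − J.
As a 8×16 matrix over Z this has rank 7, with invariant factors (1,1,1,1,1,1,1).

Boundary ∂_2: C_2 → C_1 sends each 2-simplex [p,q,r] to [q,r] − [p,r] + [p,q]. For instance
  ∂GJL = JL − GL + GJ,
  ∂BGL = GL − BL + BG.
As a 16×9 matrix over Z this has rank 8, with invariant factors (1,1,1,1,1,1,1,1).

The boundary map ∂_3: C_3 → C_2 sends each 3-simplex σ to the alternating sum Σ_i (−1)^i (σ with its i-th vertex removed). For instance
  ∂ABGL = BGL − AGL + ABL − ABG.
The 9×1 boundary matrix has rank 1 and Smith normal form diag(1).

Computing H_k = (kernel of ∂_k) / (image of ∂_{k+1}):

  H_0: rank C_0 − rank ∂_1 = 8 − 7 = 1, and the invariant factors of ∂_1 are all 1, so H_0 ≅ Z.
  H_1: rank ker ∂_1 − rank ∂_2 = (16 − 7) − 8 = 1, and the invariant factors of ∂_2 are all 1, so H_1 ≅ Z.
  H_2: rank ker ∂_2 − rank ∂_3 = (9 − 8) − 1 = 0, and the invariant factors of ∂_3 are all 1, so H_2 ≅ 0.
  H_3: rank ker ∂_3 − rank ∂_4 = (1 − 1) − 0 = 0, and there is no ∂_4, so H_3 ≅ 0.

Hence the Betti numbers are b_0 = 1, b_1 = 1, b_2 = 0, b_3 = 0.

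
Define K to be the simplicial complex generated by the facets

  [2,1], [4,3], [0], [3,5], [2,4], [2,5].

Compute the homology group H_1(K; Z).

Fix the vertex order 0 < 1 < 2 < 3 < 4 < 5 and write every simplex with vertices in increasing order. Then dim K = 1 and the simplices of K are:

  0-simplices (6): [0], [1], [2], [3], [4], [5]
  1-simplices (5): [1,2], [2,4], [2,5], [3,4], [3,5]

giving chain groups C_0 ≅ Z^6, C_1 ≅ Z^5.

∂_1: C_1 → C_0 sends each edge [p,q] (with p < q) to q − p. For instance
  ∂[3,5] = [5] − [3].
As a 6×5 matrix over Z this has rank 4, with invariant factors (1,1,1,1).

From H_k ≅ ker(∂_k) / im(∂_{k+1}) we obtain:

  H_1: rank ker ∂_1 − rank ∂_2 = (5 − 4) − 0 = 1, and there is no ∂_2, so H_1 = Z.

H_1 ≅ Z.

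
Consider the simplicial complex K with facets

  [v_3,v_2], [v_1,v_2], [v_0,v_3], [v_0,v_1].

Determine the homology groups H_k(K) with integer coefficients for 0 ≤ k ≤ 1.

H_0 = Z,  H_1 = Z.

K has 4 vertices, 4 edges.
rank ∂_0 = 0, rank ∂_1 = 3 ⇒ b_0 = 4 − 0 − 3 = 1; all invariant factors of ∂_1 are 1 so no torsion. So H_0 = Z.
rank ∂_1 = 3, rank ∂_2 = 0 ⇒ b_1 = 4 − 3 − 0 = 1. So H_1 = Z.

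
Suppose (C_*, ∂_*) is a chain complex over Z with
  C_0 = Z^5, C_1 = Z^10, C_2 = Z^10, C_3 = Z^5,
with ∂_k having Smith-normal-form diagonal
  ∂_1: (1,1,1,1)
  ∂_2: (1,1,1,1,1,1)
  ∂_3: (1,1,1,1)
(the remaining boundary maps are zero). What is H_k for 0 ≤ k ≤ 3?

H_0 ≅ Z,  H_1 = 0,  H_2 = 0,  H_3 ≅ Z.

H_0: b_0 = 5 − 0 − 4 = 1; torsion from ∂_1 factors > 1: none. So H_0 ≅ Z.
H_1: b_1 = 10 − 4 − 6 = 0; torsion from ∂_2 factors > 1: none. So H_1 ≅ 0.
H_2: b_2 = 10 − 6 − 4 = 0; torsion from ∂_3 factors > 1: none. So H_2 ≅ 0.
H_3: b_3 = 5 − 4 − 0 = 1; torsion from ∂_4 factors > 1: none. So H_3 ≅ Z.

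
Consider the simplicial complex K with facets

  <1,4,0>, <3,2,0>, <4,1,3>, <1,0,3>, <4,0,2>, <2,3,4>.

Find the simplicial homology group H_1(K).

K has 5 vertices, 9 edges, 6 triangles.
rank ∂_1 = 4, rank ∂_2 = 5 ⇒ b_1 = 9 − 4 − 5 = 0; all invariant factors of ∂_2 are 1 so no torsion. So H_1 ≅ 0.

H_1 ≅ 0.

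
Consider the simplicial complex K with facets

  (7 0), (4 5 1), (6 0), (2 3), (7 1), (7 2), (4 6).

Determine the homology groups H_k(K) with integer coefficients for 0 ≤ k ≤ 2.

H_0 = Z,  H_1 = Z,  H_2 = 0.

Order the vertices as 0 < 1 < 2 < 3 < 4 < 5 < 6 < 7. Listing each simplex with vertices in this order, K has dimension 2 with simplices:

  0-simplices (8): [0], [1], [2], [3], [4], [5], [6], [7]
  1-simplices (9): [0,6], [0,7], [1,4], [1,5], [1,7], [2,3], [2,7], [4,5], [4,6]
  2-simplices (1): [1,4,5]

Hence C_0 ≅ Z^8, C_1 ≅ Z^9, C_2 ≅ Z^1.

∂_1: C_1 → C_0 is given by ∂[p,q] = [q] − [p]. For instance
  ∂[4,5] = [5] − [4].
This gives a 8×9 integer matrix of rank 7; reducing to Smith normal form yields diagonal entries (1,1,1,1,1,1,1).

Boundary ∂_2: C_2 → C_1 acts by ∂[p,q,r] = [q,r] − [p,r] + [p,q]. For instance
  ∂[1,4,5] = [4,5] − [1,5] + [1,4].
As a 9×1 matrix over Z this has rank 1, with invariant factors (1).

Now H_k = ker ∂_k / im ∂_{k+1}, so:

  H_0: rank C_0 − rank ∂_1 = 8 − 7 = 1, and the invariant factors of ∂_1 are all 1, so H_0 ≅ Z.
  H_1: rank ker ∂_1 − rank ∂_2 = (9 − 7) − 1 = 1, and the invariant factors of ∂_2 are all 1, so H_1 ≅ Z.
  H_2: rank ker ∂_2 − rank ∂_3 = (1 − 1) − 0 = 0, and there is no ∂_3, so H_2 ≅ 0.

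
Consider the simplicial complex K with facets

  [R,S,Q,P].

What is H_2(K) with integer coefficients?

Fix the vertex order P < Q < R < S and write every simplex with vertices in increasing order. Then dim K = 3 and the simplices of K are:

  0-simplices (4): P, Q, R, S
  1-simplices (6): PQ, PR, PS, QR, QS, RS
  2-simplices (4): PQR, PQS, PRS, QRS
  3-simplices (1): PQRS

Hence C_0 ≅ Z^4, C_1 ≅ Z^6, C_2 ≅ Z^4, C_3 ≅ Z^1.

∂_1: C_1 → C_0 sends each edge [p,q] (with p < q) to q − p.
The 4×6 boundary matrix has rank 3 and Smith normal form diag(1,1,1).

Boundary ∂_2: C_2 → C_1 sends each 2-simplex [p,q,r] to [q,r] − [p,r] + [p,q]. For instance
  ∂PQS = QS − PS + PQ,
  ∂PQR = QR − PR + PQ.
The 6×4 boundary matrix has rank 3 and Smith normal form diag(1,1,1).

∂_3: C_3 → C_2 sends each 3-simplex σ to the alternating sum Σ_i (−1)^i (σ with its i-th vertex removed). For instance
  ∂PQRS = QRS − PRS + PQS − PQR.
The resulting 4×1 matrix has rank 1, and its Smith normal form has invariant factors (1).

From H_k ≅ ker(∂_k) / im(∂_{k+1}) we obtain:

  H_2: rank ker ∂_2 − rank ∂_3 = (4 − 3) − 1 = 0, and the invariant factors of ∂_3 are all 1, so H_2 ≅ 0.

H_2 ≅ 0.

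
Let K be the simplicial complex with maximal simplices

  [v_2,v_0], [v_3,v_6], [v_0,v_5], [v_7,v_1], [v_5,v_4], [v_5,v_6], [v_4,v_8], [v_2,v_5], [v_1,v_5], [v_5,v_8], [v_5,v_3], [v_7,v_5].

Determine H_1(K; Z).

H_1 = Z^4.

Fix the vertex order v_0 < v_1 < v_2 < v_3 < v_4 < v_5 < v_6 < v_7 < v_8 and write every simplex with vertices in increasing order. Then dim K = 1 and the simplices of K are:

  0-simplices (9): [v_0], [v_1], [v_2], [v_3], [v_4], [v_5], [v_6], [v_7], [v_8]
  1-simplices (12): [v_0,v_2], [v_0,v_5], [v_1,v_5], [v_1,v_7], [v_2,v_5], [v_3,v_5], [v_3,v_6], [v_4,v_5], [v_4,v_8], [v_5,v_6], [v_5,v_7], [v_5,v_8]

so the chain groups are C_0 ≅ Z^9, C_1 ≅ Z^12.

∂_1: C_1 → C_0 maps an edge to its endpoints' difference, ∂[p,q] = q − p. For instance
  ∂[v_1,v_7] = [v_7] − [v_1].
As a 9×12 matrix over Z this has rank 8, with invariant factors (1,1,1,1,1,1,1,1).

From H_k ≅ ker(∂_k) / im(∂_{k+1}) we obtain:

  H_1: rank ker ∂_1 − rank ∂_2 = (12 − 8) − 0 = 4, and there is no ∂_2, so H_1 ≅ Z^4.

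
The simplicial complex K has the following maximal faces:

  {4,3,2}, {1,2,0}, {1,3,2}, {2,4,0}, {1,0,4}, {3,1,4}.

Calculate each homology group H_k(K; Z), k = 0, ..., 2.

Fix the vertex order 0 < 1 < 2 < 3 < 4 and write every simplex with vertices in increasing order. Then dim K = 2 and the simplices of K are:

  0-simplices (5): [0], [1], [2], [3], [4]
  1-simplices (9): [0,1], [0,2], [0,4], [1,2], [1,3], [1,4], [2,3], [2,4], [3,4]
  2-simplices (6): [0,1,2], [0,1,4], [0,2,4], [1,2,3], [1,3,4], [2,3,4]

giving chain groups C_0 ≅ Z^5, C_1 ≅ Z^9, C_2 ≅ Z^6.

∂_1: C_1 → C_0 maps an edge to its endpoints' difference, ∂[p,q] = q − p.
The resulting 5×9 matrix has rank 4, and its Smith normal form has invariant factors (1,1,1,1).

∂_2: C_2 → C_1 maps a triangle to the signed sum of its edges. For instance
  ∂[1,2,3] = [2,3] − [1,3] + [1,2],
  ∂[0,1,2] = [1,2] − [0,2] + [0,1].
The resulting 9×6 matrix has rank 5, and its Smith normal form has invariant factors (1,1,1,1,1).

Now H_k = ker ∂_k / im ∂_{k+1}, so:

  H_0: rank C_0 − rank ∂_1 = 5 − 4 = 1, and the invariant factors of ∂_1 are all 1, so H_0 = Z.
  H_1: rank ker ∂_1 − rank ∂_2 = (9 − 4) − 5 = 0, and the invariant factors of ∂_2 are all 1, so H_1 = 0.
  H_2: rank ker ∂_2 − rank ∂_3 = (6 − 5) − 0 = 1, and there is no ∂_3, so H_2 = Z.

(K is a triangulation of the 2-sphere S^2.)

H_0 ≅ Z,  H_1 = 0,  H_2 ≅ Z.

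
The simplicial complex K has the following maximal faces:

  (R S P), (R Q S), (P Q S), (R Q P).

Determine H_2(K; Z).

K has 4 vertices, 6 edges, 4 triangles.
rank ∂_2 = 3, rank ∂_3 = 0 ⇒ b_2 = 4 − 3 − 0 = 1. So H_2 ≅ Z.

H_2 = Z.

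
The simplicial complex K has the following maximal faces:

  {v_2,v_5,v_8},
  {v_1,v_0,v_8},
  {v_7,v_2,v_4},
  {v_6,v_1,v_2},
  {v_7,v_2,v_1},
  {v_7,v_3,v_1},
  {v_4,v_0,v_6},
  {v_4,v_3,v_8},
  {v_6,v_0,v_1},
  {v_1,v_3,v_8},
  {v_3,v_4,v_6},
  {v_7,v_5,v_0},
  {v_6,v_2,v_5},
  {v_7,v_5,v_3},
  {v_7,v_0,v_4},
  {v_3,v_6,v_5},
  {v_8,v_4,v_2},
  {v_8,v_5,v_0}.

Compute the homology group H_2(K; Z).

H_2 = Z.

Order the vertices as v_0 < v_1 < v_2 < v_3 < v_4 < v_5 < v_6 < v_7 < v_8. Listing each simplex with vertices in this order, K has dimension 2 with simplices:

  0-simplices (9): [v_0], [v_1], [v_2], [v_3], [v_4], [v_5], [v_6], [v_7], [v_8]
  1-simplices (27): (27 of them)
  2-simplices (18): (18 of them)

so the chain groups are C_0 ≅ Z^9, C_1 ≅ Z^27, C_2 ≅ Z^18.

∂_1: C_1 → C_0 is given by ∂[p,q] = [q] − [p].
The 9×27 boundary matrix has rank 8 and Smith normal form diag(1,1,1,1,1,1,1,1).

∂_2: C_2 → C_1 acts by ∂[p,q,r] = [q,r] − [p,r] + [p,q]. For instance
  ∂[v_2,v_4,v_7] = [v_4,v_7] − [v_2,v_7] + [v_2,v_4],
  ∂[v_0,v_4,v_6] = [v_4,v_6] − [v_0,v_6] + [v_0,v_4].
This gives a 27×18 integer matrix of rank 17; reducing to Smith normal form yields diagonal entries (1,1,1,1,1,1,1,1,1,1,1,1,1,1,1,1,1).

Computing H_k = (kernel of ∂_k) / (image of ∂_{k+1}):

  H_2: rank ker ∂_2 − rank ∂_3 = (18 − 17) − 0 = 1, and there is no ∂_3, so H_2 ≅ Z.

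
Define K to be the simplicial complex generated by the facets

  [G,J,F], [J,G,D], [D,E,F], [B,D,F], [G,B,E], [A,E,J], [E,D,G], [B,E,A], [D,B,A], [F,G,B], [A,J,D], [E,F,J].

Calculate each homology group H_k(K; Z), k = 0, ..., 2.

Order the vertices as A < B < D < E < F < G < J. Listing each simplex with vertices in this order, K has dimension 2 with simplices:

  0-simplices (7): A, B, D, E, F, G, J
  1-simplices (18): AB, AD, AE, AJ, BD, BE, BF, BG, DE, DF, DG, DJ, EF, EG, EJ, FG, FJ, GJ
  2-simplices (12): ABD, ABE, ADJ, AEJ, BDF, BEG, BFG, DEF, DEG, DGJ, EFJ, FGJ

Hence C_0 ≅ Z^7, C_1 ≅ Z^18, C_2 ≅ Z^12.

Boundary ∂_1: C_1 → C_0 maps an edge to its endpoints' difference, ∂[p,q] = q − p.
The resulting 7×18 matrix has rank 6, and its Smith normal form has invariant factors (1,1,1,1,1,1).

The boundary map ∂_2: C_2 → C_1 sends each 2-simplex [p,q,r] to [q,r] − [p,r] + [p,q]. For instance
  ∂FGJ = GJ − FJ + FG,
  ∂DEG = EG − DG + DE.
As a 18×12 matrix over Z this has rank 12, with invariant factors (1,1,1,1,1,1,1,1,1,1,1,2).

Now H_k = ker ∂_k / im ∂_{k+1}, so:

  H_0: rank C_0 − rank ∂_1 = 7 − 6 = 1, and the invariant factors of ∂_1 are all 1, so H_0 ≅ Z.
  H_1: rank ker ∂_1 − rank ∂_2 = (18 − 6) − 12 = 0, and ∂_2 has invariant factor 2 > 1, so H_1 ≅ Z/2.
  H_2: rank ker ∂_2 − rank ∂_3 = (12 − 12) − 0 = 0, and there is no ∂_3, so H_2 ≅ 0.

(K is a triangulation of the real projective plane RP^2.)

H_0 = Z,  H_1 = Z/2,  H_2 = 0.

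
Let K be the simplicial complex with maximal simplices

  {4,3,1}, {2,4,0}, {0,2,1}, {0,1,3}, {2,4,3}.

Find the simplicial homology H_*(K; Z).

Order the vertices as 0 < 1 < 2 < 3 < 4. Listing each simplex with vertices in this order, K has dimension 2 with simplices:

  0-simplices (5): [0], [1], [2], [3], [4]
  1-simplices (10): [0,1], [0,2], [0,3], [0,4], [1,2], [1,3], [1,4], [2,3], [2,4], [3,4]
  2-simplices (5): [0,1,2], [0,1,3], [0,2,4], [1,3,4], [2,3,4]

giving chain groups C_0 ≅ Z^5, C_1 ≅ Z^10, C_2 ≅ Z^5.

Boundary ∂_1: C_1 → C_0 is given by ∂[p,q] = [q] − [p]. For instance
  ∂[3,4] = [4] − [3].
The resulting 5×10 matrix has rank 4, and its Smith normal form has invariant factors (1,1,1,1).

∂_2: C_2 → C_1 acts by ∂[p,q,r] = [q,r] − [p,r] + [p,q]. For instance
  ∂[1,3,4] = [3,4] − [1,4] + [1,3],
  ∂[0,1,2] = [1,2] − [0,2] + [0,1].
The resulting 10×5 matrix has rank 5, and its Smith normal form has invariant factors (1,1,1,1,1).

Reading off H_k = ker ∂_k / im ∂_{k+1}:

  H_0: rank C_0 − rank ∂_1 = 5 − 4 = 1, and the invariant factors of ∂_1 are all 1, so H_0 ≅ Z.
  H_1: rank ker ∂_1 − rank ∂_2 = (10 − 4) − 5 = 1, and the invariant factors of ∂_2 are all 1, so H_1 ≅ Z.
  H_2: rank ker ∂_2 − rank ∂_3 = (5 − 5) − 0 = 0, and there is no ∂_3, so H_2 ≅ 0.

H_0 = Z,  H_1 = Z,  H_2 = 0.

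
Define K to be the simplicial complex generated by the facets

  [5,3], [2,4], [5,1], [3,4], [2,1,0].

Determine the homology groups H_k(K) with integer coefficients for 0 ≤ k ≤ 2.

Take the total order 0 < 1 < 2 < 3 < 4 < 5 on the vertex set. Then K (dimension 2) consists of the simplices:

  0-simplices (6): [0], [1], [2], [3], [4], [5]
  1-simplices (7): [0,1], [0,2], [1,2], [1,5], [2,4], [3,4], [3,5]
  2-simplices (1): [0,1,2]

giving chain groups C_0 ≅ Z^6, C_1 ≅ Z^7, C_2 ≅ Z^1.

∂_1: C_1 → C_0 maps an edge to its endpoints' difference, ∂[p,q] = q − p.
The 6×7 boundary matrix has rank 5 and Smith normal form diag(1,1,1,1,1).

∂_2: C_2 → C_1 acts by ∂[p,q,r] = [q,r] − [p,r] + [p,q]. For instance
  ∂[0,1,2] = [1,2] − [0,2] + [0,1].
As a 7×1 matrix over Z this has rank 1, with invariant factors (1).

Reading off H_k = ker ∂_k / im ∂_{k+1}:

  H_0: rank C_0 − rank ∂_1 = 6 − 5 = 1, and the invariant factors of ∂_1 are all 1, so H_0 = Z.
  H_1: rank ker ∂_1 − rank ∂_2 = (7 − 5) − 1 = 1, and the invariant factors of ∂_2 are all 1, so H_1 = Z.
  H_2: rank ker ∂_2 − rank ∂_3 = (1 − 1) − 0 = 0, and there is no ∂_3, so H_2 = 0.

As a check, the Euler characteristic is 6 − 7 + 1 = 0, which agrees with 1 − 1 + 0 = 0.

H_0 ≅ Z,  H_1 ≅ Z,  H_2 = 0.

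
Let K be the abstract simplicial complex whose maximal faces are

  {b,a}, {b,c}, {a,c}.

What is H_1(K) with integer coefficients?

We work with the vertex ordering a < b < c. The simplices of K, each written with vertices in increasing order, are:

  0-simplices (3): a, b, c
  1-simplices (3): ab, ac, bc

Hence C_0 ≅ Z^3, C_1 ≅ Z^3.

Boundary ∂_1: C_1 → C_0 is given by ∂[p,q] = [q] − [p]. For instance
  ∂bc = c − b.
The resulting 3×3 matrix has rank 2, and its Smith normal form has invariant factors (1,1).

Computing H_k = (kernel of ∂_k) / (image of ∂_{k+1}):

  H_1: rank ker ∂_1 − rank ∂_2 = (3 − 2) − 0 = 1, and there is no ∂_2, so H_1 = Z.

H_1 = Z.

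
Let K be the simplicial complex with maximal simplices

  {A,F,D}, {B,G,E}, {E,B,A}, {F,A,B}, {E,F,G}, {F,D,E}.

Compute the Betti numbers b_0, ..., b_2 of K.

Order the vertices as A < B < D < E < F < G. Listing each simplex with vertices in this order, K has dimension 2 with simplices:

  0-simplices (6): A, B, D, E, F, G
  1-simplices (12): AB, AD, AE, AF, BE, BF, BG, DE, DF, EF, EG, FG
  2-simplices (6): ABE, ABF, ADF, BEG, DEF, EFG

so the chain groups are C_0 ≅ Z^6, C_1 ≅ Z^12, C_2 ≅ Z^6.

Boundary ∂_1: C_1 → C_0 is given by ∂[p,q] = [q] − [p]. For instance
  ∂BG = G − B.
The resulting 6×12 matrix has rank 5, and its Smith normal form has invariant factors (1,1,1,1,1).

The boundary map ∂_2: C_2 → C_1 sends each 2-simplex [p,q,r] to [q,r] − [p,r] + [p,q]. For instance
  ∂EFG = FG − EG + EF,
  ∂ADF = DF − AF + AD.
The 12×6 boundary matrix has rank 6 and Smith normal form diag(1,1,1,1,1,1).

Reading off H_k = ker ∂_k / im ∂_{k+1}:

  H_0: rank C_0 − rank ∂_1 = 6 − 5 = 1, and the invariant factors of ∂_1 are all 1, so H_0 = Z.
  H_1: rank ker ∂_1 − rank ∂_2 = (12 − 5) − 6 = 1, and the invariant factors of ∂_2 are all 1, so H_1 = Z.
  H_2: rank ker ∂_2 − rank ∂_3 = (6 − 6) − 0 = 0, and there is no ∂_3, so H_2 = 0.

Hence the Betti numbers are b_0 = 1, b_1 = 1, b_2 = 0.

b_0 = 1, b_1 = 1, b_2 = 0.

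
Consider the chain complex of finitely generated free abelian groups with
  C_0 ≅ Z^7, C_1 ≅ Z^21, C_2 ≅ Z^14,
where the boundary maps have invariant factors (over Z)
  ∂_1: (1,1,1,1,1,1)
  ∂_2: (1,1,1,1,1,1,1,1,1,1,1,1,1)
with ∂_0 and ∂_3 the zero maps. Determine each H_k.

H_0: b_0 = 7 − 0 − 6 = 1; torsion from ∂_1 factors > 1: none. So H_0 = Z.
H_1: b_1 = 21 − 6 − 13 = 2; torsion from ∂_2 factors > 1: none. So H_1 = Z^2.
H_2: b_2 = 14 − 13 − 0 = 1; torsion from ∂_3 factors > 1: none. So H_2 = Z.

H_0 = Z,  H_1 = Z^2,  H_2 = Z.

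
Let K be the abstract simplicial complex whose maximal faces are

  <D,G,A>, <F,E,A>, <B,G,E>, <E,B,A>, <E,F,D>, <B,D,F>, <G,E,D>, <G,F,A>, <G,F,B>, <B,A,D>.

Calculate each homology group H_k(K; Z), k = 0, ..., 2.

H_0 = Z,  H_1 = Z/2,  H_2 = 0.

Take the total order A < B < D < E < F < G on the vertex set. Then K (dimension 2) consists of the simplices:

  0-simplices (6): A, B, D, E, F, G
  1-simplices (15): AB, AD, AE, AF, AG, BD, BE, BF, BG, DE, DF, DG, EF, EG, FG
  2-simplices (10): ABD, ABE, ADG, AEF, AFG, BDF, BEG, BFG, DEF, DEG

so the chain groups are C_0 ≅ Z^6, C_1 ≅ Z^15, C_2 ≅ Z^10.

The boundary map ∂_1: C_1 → C_0 maps an edge to its endpoints' difference, ∂[p,q] = q − p.
The resulting 6×15 matrix has rank 5, and its Smith normal form has invariant factors (1,1,1,1,1).

Boundary ∂_2: C_2 → C_1 maps a triangle to the signed sum of its edges. For instance
  ∂ABE = BE − AE + AB,
  ∂ADG = DG − AG + AD.
The 15×10 boundary matrix has rank 10 and Smith normal form diag(1,1,1,1,1,1,1,1,1,2).

Reading off H_k = ker ∂_k / im ∂_{k+1}:

  H_0: rank C_0 − rank ∂_1 = 6 − 5 = 1, and the invariant factors of ∂_1 are all 1, so H_0 ≅ Z.
  H_1: rank ker ∂_1 − rank ∂_2 = (15 − 5) − 10 = 0, and ∂_2 has invariant factor 2 > 1, so H_1 ≅ Z/2.
  H_2: rank ker ∂_2 − rank ∂_3 = (10 − 10) − 0 = 0, and there is no ∂_3, so H_2 ≅ 0.

As a check, the Euler characteristic is 6 − 15 + 10 = 1, which agrees with 1 − 0 + 0 = 1.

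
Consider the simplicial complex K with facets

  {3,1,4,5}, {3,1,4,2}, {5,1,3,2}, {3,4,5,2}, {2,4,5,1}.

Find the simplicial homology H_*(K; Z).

Take the total order 1 < 2 < 3 < 4 < 5 on the vertex set. Then K (dimension 3) consists of the simplices:

  0-simplices (5): [1], [2], [3], [4], [5]
  1-simplices (10): [1,2], [1,3], [1,4], [1,5], [2,3], [2,4], [2,5], [3,4], [3,5], [4,5]
  2-simplices (10): [1,2,3], [1,2,4], [1,2,5], [1,3,4], [1,3,5], [1,4,5], [2,3,4], [2,3,5], [2,4,5], [3,4,5]
  3-simplices (5): [1,2,3,4], [1,2,3,5], [1,2,4,5], [1,3,4,5], [2,3,4,5]

Hence C_0 ≅ Z^5, C_1 ≅ Z^10, C_2 ≅ Z^10, C_3 ≅ Z^5.

Boundary ∂_1: C_1 → C_0 is given by ∂[p,q] = [q] − [p]. For instance
  ∂[1,2] = [2] − [1].
As a 5×10 matrix over Z this has rank 4, with invariant factors (1,1,1,1).

Boundary ∂_2: C_2 → C_1 sends each 2-simplex [p,q,r] to [q,r] − [p,r] + [p,q]. For instance
  ∂[1,4,5] = [4,5] − [1,5] + [1,4],
  ∂[3,4,5] = [4,5] − [3,5] + [3,4].
The 10×10 boundary matrix has rank 6 and Smith normal form diag(1,1,1,1,1,1).

The boundary map ∂_3: C_3 → C_2 sends each 3-simplex σ to the alternating sum Σ_i (−1)^i (σ with its i-th vertex removed). For instance
  ∂[1,2,3,4] = [2,3,4] − [1,3,4] + [1,2,4] − [1,2,3],
  ∂[1,3,4,5] = [3,4,5] − [1,4,5] + [1,3,5] − [1,3,4].
As a 10×5 matrix over Z this has rank 4, with invariant factors (1,1,1,1).

Computing H_k = (kernel of ∂_k) / (image of ∂_{k+1}):

  H_0: rank C_0 − rank ∂_1 = 5 − 4 = 1, and the invariant factors of ∂_1 are all 1, so H_0 = Z.
  H_1: rank ker ∂_1 − rank ∂_2 = (10 − 4) − 6 = 0, and the invariant factors of ∂_2 are all 1, so H_1 = 0.
  H_2: rank ker ∂_2 − rank ∂_3 = (10 − 6) − 4 = 0, and the invariant factors of ∂_3 are all 1, so H_2 = 0.
  H_3: rank ker ∂_3 − rank ∂_4 = (5 − 4) − 0 = 1, and there is no ∂_4, so H_3 = Z.

H_0 = Z,  H_1 = 0,  H_2 = 0,  H_3 = Z.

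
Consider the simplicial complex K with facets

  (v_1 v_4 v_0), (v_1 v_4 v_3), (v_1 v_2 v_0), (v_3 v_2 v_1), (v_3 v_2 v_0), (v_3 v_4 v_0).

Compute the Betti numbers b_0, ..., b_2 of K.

K has 5 vertices, 9 edges, 6 triangles.
rank ∂_0 = 0, rank ∂_1 = 4 ⇒ b_0 = 5 − 0 − 4 = 1; all invariant factors of ∂_1 are 1 so no torsion. So H_0 ≅ Z.
rank ∂_1 = 4, rank ∂_2 = 5 ⇒ b_1 = 9 − 4 − 5 = 0; all invariant factors of ∂_2 are 1 so no torsion. So H_1 ≅ 0.
rank ∂_2 = 5, rank ∂_3 = 0 ⇒ b_2 = 6 − 5 − 0 = 1. So H_2 ≅ Z.

b_0 = 1, b_1 = 0, b_2 = 1.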